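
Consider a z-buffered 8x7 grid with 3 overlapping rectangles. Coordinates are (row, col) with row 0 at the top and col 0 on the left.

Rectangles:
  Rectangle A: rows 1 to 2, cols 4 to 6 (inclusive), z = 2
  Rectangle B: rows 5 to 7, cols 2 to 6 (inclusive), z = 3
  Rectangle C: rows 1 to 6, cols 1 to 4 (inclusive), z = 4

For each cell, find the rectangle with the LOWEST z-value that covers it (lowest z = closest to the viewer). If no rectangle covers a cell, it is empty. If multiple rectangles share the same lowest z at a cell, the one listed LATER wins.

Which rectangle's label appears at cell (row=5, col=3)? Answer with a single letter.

Check cell (5,3):
  A: rows 1-2 cols 4-6 -> outside (row miss)
  B: rows 5-7 cols 2-6 z=3 -> covers; best now B (z=3)
  C: rows 1-6 cols 1-4 z=4 -> covers; best now B (z=3)
Winner: B at z=3

Answer: B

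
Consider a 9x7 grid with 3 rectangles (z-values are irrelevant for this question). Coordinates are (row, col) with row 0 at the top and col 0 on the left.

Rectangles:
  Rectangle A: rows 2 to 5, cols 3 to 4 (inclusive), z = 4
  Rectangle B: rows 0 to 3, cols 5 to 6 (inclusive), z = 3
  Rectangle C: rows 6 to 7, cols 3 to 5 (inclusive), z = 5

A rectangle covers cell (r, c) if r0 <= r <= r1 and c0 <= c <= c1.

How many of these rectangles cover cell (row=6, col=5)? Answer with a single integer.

Check cell (6,5):
  A: rows 2-5 cols 3-4 -> outside (row miss)
  B: rows 0-3 cols 5-6 -> outside (row miss)
  C: rows 6-7 cols 3-5 -> covers
Count covering = 1

Answer: 1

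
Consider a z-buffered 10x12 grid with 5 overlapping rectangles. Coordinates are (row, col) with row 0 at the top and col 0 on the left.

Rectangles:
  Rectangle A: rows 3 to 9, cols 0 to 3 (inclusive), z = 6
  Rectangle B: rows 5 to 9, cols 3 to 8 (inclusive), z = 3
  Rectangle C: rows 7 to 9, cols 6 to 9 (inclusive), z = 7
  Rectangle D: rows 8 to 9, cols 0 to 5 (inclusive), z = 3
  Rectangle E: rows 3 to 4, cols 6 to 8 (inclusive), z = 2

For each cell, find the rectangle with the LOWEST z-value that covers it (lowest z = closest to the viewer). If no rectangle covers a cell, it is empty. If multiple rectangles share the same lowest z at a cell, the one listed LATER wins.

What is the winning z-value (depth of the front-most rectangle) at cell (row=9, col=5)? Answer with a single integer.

Answer: 3

Derivation:
Check cell (9,5):
  A: rows 3-9 cols 0-3 -> outside (col miss)
  B: rows 5-9 cols 3-8 z=3 -> covers; best now B (z=3)
  C: rows 7-9 cols 6-9 -> outside (col miss)
  D: rows 8-9 cols 0-5 z=3 -> covers; best now D (z=3)
  E: rows 3-4 cols 6-8 -> outside (row miss)
Winner: D at z=3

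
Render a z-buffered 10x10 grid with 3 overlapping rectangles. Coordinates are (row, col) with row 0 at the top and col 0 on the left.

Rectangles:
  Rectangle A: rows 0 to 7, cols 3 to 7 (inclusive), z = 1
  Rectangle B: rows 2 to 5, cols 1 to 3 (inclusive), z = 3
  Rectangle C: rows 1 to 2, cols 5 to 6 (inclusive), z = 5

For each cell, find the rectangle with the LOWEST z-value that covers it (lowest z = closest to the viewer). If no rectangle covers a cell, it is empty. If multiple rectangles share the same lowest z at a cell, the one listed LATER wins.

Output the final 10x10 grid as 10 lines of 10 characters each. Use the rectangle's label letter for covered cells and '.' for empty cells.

...AAAAA..
...AAAAA..
.BBAAAAA..
.BBAAAAA..
.BBAAAAA..
.BBAAAAA..
...AAAAA..
...AAAAA..
..........
..........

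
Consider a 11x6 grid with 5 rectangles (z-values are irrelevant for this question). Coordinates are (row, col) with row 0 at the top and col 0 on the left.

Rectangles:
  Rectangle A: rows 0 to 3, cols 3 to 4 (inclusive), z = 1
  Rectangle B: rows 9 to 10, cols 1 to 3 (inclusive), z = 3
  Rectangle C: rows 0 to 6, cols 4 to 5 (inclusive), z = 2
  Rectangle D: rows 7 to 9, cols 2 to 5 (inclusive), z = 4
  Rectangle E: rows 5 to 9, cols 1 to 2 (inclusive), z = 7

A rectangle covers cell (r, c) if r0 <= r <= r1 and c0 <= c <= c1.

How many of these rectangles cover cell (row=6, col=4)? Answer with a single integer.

Answer: 1

Derivation:
Check cell (6,4):
  A: rows 0-3 cols 3-4 -> outside (row miss)
  B: rows 9-10 cols 1-3 -> outside (row miss)
  C: rows 0-6 cols 4-5 -> covers
  D: rows 7-9 cols 2-5 -> outside (row miss)
  E: rows 5-9 cols 1-2 -> outside (col miss)
Count covering = 1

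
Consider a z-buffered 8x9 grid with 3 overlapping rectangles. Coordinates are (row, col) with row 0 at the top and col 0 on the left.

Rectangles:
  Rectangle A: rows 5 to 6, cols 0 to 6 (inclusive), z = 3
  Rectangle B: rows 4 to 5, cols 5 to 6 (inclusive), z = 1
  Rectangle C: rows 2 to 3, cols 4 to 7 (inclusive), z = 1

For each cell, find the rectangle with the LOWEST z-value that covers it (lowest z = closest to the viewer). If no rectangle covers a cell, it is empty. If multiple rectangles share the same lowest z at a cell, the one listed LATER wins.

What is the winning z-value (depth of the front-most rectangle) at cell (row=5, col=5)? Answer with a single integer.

Check cell (5,5):
  A: rows 5-6 cols 0-6 z=3 -> covers; best now A (z=3)
  B: rows 4-5 cols 5-6 z=1 -> covers; best now B (z=1)
  C: rows 2-3 cols 4-7 -> outside (row miss)
Winner: B at z=1

Answer: 1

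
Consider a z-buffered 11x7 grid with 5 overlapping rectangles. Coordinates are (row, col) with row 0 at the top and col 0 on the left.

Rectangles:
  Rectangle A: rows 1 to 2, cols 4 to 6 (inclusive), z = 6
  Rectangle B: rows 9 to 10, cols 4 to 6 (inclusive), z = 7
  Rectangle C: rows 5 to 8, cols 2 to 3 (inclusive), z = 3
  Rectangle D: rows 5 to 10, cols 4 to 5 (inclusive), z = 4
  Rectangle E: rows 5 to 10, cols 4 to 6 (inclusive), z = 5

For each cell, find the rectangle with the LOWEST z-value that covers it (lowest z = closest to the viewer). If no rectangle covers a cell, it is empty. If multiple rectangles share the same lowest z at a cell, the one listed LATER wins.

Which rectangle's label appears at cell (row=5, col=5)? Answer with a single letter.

Answer: D

Derivation:
Check cell (5,5):
  A: rows 1-2 cols 4-6 -> outside (row miss)
  B: rows 9-10 cols 4-6 -> outside (row miss)
  C: rows 5-8 cols 2-3 -> outside (col miss)
  D: rows 5-10 cols 4-5 z=4 -> covers; best now D (z=4)
  E: rows 5-10 cols 4-6 z=5 -> covers; best now D (z=4)
Winner: D at z=4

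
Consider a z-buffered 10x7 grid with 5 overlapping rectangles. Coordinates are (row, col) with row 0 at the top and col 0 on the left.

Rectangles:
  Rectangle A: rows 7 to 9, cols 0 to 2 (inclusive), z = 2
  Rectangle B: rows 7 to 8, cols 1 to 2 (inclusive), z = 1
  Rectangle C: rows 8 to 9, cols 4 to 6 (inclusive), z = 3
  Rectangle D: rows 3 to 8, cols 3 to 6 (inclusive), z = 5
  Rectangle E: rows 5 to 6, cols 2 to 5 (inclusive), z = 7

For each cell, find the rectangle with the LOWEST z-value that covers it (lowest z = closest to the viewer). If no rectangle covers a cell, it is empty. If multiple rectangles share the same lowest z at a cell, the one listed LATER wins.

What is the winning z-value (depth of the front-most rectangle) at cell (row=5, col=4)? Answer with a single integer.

Answer: 5

Derivation:
Check cell (5,4):
  A: rows 7-9 cols 0-2 -> outside (row miss)
  B: rows 7-8 cols 1-2 -> outside (row miss)
  C: rows 8-9 cols 4-6 -> outside (row miss)
  D: rows 3-8 cols 3-6 z=5 -> covers; best now D (z=5)
  E: rows 5-6 cols 2-5 z=7 -> covers; best now D (z=5)
Winner: D at z=5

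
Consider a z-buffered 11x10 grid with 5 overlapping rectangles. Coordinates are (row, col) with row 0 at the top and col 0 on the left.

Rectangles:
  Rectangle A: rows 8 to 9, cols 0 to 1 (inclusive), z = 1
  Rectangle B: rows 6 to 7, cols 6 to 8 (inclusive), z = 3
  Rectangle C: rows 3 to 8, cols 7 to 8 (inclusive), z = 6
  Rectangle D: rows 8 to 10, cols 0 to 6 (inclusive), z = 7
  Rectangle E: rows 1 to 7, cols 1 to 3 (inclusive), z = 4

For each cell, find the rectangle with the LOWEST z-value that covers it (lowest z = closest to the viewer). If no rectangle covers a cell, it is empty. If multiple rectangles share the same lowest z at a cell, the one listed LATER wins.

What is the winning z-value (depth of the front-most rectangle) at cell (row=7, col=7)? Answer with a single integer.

Check cell (7,7):
  A: rows 8-9 cols 0-1 -> outside (row miss)
  B: rows 6-7 cols 6-8 z=3 -> covers; best now B (z=3)
  C: rows 3-8 cols 7-8 z=6 -> covers; best now B (z=3)
  D: rows 8-10 cols 0-6 -> outside (row miss)
  E: rows 1-7 cols 1-3 -> outside (col miss)
Winner: B at z=3

Answer: 3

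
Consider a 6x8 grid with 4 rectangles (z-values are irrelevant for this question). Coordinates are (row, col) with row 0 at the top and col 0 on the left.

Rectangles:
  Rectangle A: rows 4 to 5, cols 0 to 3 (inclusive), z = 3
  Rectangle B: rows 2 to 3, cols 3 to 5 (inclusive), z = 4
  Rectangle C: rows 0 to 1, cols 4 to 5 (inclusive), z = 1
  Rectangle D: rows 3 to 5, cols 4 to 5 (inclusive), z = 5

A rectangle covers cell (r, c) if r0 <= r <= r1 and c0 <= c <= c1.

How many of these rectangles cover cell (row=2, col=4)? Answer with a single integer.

Answer: 1

Derivation:
Check cell (2,4):
  A: rows 4-5 cols 0-3 -> outside (row miss)
  B: rows 2-3 cols 3-5 -> covers
  C: rows 0-1 cols 4-5 -> outside (row miss)
  D: rows 3-5 cols 4-5 -> outside (row miss)
Count covering = 1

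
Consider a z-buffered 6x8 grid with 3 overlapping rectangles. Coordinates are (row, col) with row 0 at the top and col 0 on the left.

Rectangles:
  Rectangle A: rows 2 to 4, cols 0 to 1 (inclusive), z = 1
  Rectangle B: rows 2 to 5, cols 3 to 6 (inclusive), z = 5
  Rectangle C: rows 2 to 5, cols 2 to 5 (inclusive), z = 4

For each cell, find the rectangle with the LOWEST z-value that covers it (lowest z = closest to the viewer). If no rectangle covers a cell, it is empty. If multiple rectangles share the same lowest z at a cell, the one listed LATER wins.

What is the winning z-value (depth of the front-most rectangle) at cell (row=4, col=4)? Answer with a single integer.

Answer: 4

Derivation:
Check cell (4,4):
  A: rows 2-4 cols 0-1 -> outside (col miss)
  B: rows 2-5 cols 3-6 z=5 -> covers; best now B (z=5)
  C: rows 2-5 cols 2-5 z=4 -> covers; best now C (z=4)
Winner: C at z=4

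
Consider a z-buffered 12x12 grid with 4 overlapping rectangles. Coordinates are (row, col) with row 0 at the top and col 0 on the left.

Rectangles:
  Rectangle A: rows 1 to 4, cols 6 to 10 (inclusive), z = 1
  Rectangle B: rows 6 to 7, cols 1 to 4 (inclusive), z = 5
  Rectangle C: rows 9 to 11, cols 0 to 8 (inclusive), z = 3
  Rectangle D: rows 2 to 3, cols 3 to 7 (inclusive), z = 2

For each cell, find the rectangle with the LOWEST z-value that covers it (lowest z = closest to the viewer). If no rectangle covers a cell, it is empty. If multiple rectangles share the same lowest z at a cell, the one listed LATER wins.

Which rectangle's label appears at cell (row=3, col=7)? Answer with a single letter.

Answer: A

Derivation:
Check cell (3,7):
  A: rows 1-4 cols 6-10 z=1 -> covers; best now A (z=1)
  B: rows 6-7 cols 1-4 -> outside (row miss)
  C: rows 9-11 cols 0-8 -> outside (row miss)
  D: rows 2-3 cols 3-7 z=2 -> covers; best now A (z=1)
Winner: A at z=1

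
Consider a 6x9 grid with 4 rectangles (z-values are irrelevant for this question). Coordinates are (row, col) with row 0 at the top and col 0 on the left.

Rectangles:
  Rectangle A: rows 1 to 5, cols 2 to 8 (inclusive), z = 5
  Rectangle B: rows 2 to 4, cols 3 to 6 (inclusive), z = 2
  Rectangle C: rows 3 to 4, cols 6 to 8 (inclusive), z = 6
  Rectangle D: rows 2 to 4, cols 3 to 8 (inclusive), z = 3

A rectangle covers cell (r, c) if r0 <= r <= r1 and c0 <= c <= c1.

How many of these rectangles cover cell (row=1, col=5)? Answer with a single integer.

Check cell (1,5):
  A: rows 1-5 cols 2-8 -> covers
  B: rows 2-4 cols 3-6 -> outside (row miss)
  C: rows 3-4 cols 6-8 -> outside (row miss)
  D: rows 2-4 cols 3-8 -> outside (row miss)
Count covering = 1

Answer: 1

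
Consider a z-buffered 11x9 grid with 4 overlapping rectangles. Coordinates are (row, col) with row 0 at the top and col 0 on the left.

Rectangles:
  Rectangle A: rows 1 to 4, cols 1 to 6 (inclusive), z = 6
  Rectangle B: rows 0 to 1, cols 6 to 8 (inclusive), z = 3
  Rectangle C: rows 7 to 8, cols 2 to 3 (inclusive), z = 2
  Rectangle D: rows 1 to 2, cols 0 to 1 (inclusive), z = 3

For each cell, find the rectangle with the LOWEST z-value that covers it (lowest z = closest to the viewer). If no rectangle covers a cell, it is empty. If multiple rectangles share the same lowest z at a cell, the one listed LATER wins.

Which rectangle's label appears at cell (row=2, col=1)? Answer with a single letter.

Check cell (2,1):
  A: rows 1-4 cols 1-6 z=6 -> covers; best now A (z=6)
  B: rows 0-1 cols 6-8 -> outside (row miss)
  C: rows 7-8 cols 2-3 -> outside (row miss)
  D: rows 1-2 cols 0-1 z=3 -> covers; best now D (z=3)
Winner: D at z=3

Answer: D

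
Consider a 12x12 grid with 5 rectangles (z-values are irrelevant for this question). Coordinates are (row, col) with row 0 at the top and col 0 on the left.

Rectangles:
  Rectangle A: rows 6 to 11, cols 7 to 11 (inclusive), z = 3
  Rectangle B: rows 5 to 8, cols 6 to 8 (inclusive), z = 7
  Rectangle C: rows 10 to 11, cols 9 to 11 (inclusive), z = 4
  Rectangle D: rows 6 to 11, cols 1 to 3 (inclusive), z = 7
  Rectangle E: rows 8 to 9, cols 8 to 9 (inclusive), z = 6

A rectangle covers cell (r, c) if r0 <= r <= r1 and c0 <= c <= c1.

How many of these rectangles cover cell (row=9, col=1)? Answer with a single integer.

Check cell (9,1):
  A: rows 6-11 cols 7-11 -> outside (col miss)
  B: rows 5-8 cols 6-8 -> outside (row miss)
  C: rows 10-11 cols 9-11 -> outside (row miss)
  D: rows 6-11 cols 1-3 -> covers
  E: rows 8-9 cols 8-9 -> outside (col miss)
Count covering = 1

Answer: 1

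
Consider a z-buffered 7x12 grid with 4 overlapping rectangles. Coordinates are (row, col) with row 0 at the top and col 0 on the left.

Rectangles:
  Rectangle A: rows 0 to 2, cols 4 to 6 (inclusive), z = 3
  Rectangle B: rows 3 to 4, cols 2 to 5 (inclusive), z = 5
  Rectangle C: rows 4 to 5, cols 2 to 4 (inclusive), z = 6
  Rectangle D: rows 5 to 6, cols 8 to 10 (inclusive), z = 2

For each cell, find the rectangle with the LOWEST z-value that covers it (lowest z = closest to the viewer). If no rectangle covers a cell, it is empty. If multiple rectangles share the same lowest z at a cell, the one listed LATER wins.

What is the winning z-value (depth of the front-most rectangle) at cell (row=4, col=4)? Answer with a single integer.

Check cell (4,4):
  A: rows 0-2 cols 4-6 -> outside (row miss)
  B: rows 3-4 cols 2-5 z=5 -> covers; best now B (z=5)
  C: rows 4-5 cols 2-4 z=6 -> covers; best now B (z=5)
  D: rows 5-6 cols 8-10 -> outside (row miss)
Winner: B at z=5

Answer: 5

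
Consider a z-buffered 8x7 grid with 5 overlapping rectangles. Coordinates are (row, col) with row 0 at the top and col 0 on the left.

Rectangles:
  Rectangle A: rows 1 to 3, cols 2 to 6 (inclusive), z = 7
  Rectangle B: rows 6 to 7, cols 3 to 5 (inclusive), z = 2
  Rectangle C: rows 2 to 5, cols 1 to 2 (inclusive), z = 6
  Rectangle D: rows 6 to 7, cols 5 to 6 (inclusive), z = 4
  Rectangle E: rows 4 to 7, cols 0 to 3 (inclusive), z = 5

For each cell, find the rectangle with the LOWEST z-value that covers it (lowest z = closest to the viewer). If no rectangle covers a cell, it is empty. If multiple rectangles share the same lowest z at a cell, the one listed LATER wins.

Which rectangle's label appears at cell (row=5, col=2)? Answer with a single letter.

Answer: E

Derivation:
Check cell (5,2):
  A: rows 1-3 cols 2-6 -> outside (row miss)
  B: rows 6-7 cols 3-5 -> outside (row miss)
  C: rows 2-5 cols 1-2 z=6 -> covers; best now C (z=6)
  D: rows 6-7 cols 5-6 -> outside (row miss)
  E: rows 4-7 cols 0-3 z=5 -> covers; best now E (z=5)
Winner: E at z=5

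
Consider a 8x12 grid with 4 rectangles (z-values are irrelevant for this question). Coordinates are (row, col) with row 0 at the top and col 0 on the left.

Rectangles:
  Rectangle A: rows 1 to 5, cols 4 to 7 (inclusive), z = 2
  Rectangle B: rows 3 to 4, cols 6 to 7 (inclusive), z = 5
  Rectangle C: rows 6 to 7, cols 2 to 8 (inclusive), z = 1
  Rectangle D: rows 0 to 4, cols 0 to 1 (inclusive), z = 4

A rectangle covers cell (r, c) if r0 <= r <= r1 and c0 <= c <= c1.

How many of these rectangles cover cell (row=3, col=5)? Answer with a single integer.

Check cell (3,5):
  A: rows 1-5 cols 4-7 -> covers
  B: rows 3-4 cols 6-7 -> outside (col miss)
  C: rows 6-7 cols 2-8 -> outside (row miss)
  D: rows 0-4 cols 0-1 -> outside (col miss)
Count covering = 1

Answer: 1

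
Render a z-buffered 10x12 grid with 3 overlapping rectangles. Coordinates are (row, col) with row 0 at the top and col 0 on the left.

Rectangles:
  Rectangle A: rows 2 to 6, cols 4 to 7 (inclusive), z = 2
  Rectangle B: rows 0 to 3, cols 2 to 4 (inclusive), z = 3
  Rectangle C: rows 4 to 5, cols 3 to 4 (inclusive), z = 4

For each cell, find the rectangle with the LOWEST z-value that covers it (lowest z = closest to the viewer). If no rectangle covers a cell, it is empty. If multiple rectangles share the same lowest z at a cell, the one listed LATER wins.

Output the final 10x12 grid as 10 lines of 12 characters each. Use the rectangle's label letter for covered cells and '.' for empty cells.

..BBB.......
..BBB.......
..BBAAAA....
..BBAAAA....
...CAAAA....
...CAAAA....
....AAAA....
............
............
............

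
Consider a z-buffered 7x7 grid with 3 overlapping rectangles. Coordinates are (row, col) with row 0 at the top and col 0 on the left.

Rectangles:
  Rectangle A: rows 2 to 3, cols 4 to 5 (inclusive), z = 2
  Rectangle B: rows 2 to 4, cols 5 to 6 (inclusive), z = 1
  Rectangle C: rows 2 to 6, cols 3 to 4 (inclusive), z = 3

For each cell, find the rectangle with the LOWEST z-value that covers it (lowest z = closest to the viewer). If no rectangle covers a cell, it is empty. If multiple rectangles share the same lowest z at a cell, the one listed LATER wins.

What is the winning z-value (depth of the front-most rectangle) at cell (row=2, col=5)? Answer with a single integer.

Check cell (2,5):
  A: rows 2-3 cols 4-5 z=2 -> covers; best now A (z=2)
  B: rows 2-4 cols 5-6 z=1 -> covers; best now B (z=1)
  C: rows 2-6 cols 3-4 -> outside (col miss)
Winner: B at z=1

Answer: 1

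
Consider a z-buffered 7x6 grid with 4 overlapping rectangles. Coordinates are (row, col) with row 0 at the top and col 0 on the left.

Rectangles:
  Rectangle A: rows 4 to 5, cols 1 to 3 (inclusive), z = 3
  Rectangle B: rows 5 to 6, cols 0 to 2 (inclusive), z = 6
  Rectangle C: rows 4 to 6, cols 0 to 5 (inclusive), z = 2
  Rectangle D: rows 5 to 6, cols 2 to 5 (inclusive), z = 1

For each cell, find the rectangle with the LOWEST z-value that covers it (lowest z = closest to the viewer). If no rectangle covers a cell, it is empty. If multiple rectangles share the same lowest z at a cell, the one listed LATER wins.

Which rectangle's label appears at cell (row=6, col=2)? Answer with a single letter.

Check cell (6,2):
  A: rows 4-5 cols 1-3 -> outside (row miss)
  B: rows 5-6 cols 0-2 z=6 -> covers; best now B (z=6)
  C: rows 4-6 cols 0-5 z=2 -> covers; best now C (z=2)
  D: rows 5-6 cols 2-5 z=1 -> covers; best now D (z=1)
Winner: D at z=1

Answer: D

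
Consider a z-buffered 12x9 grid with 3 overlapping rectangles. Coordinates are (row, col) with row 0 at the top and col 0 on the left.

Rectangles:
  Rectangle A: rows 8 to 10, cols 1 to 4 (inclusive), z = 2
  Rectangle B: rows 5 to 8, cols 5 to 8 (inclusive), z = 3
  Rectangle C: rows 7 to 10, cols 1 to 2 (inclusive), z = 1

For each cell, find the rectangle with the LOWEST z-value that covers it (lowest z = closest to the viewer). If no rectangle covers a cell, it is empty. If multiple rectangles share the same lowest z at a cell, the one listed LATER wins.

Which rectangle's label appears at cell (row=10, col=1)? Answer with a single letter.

Answer: C

Derivation:
Check cell (10,1):
  A: rows 8-10 cols 1-4 z=2 -> covers; best now A (z=2)
  B: rows 5-8 cols 5-8 -> outside (row miss)
  C: rows 7-10 cols 1-2 z=1 -> covers; best now C (z=1)
Winner: C at z=1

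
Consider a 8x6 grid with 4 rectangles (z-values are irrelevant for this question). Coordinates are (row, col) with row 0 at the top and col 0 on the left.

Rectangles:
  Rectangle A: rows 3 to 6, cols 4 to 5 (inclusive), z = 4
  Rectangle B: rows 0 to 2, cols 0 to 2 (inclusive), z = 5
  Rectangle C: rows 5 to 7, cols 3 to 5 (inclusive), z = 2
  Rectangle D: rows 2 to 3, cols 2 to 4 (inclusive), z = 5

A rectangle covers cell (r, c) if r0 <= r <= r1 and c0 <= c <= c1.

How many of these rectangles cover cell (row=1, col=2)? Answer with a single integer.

Check cell (1,2):
  A: rows 3-6 cols 4-5 -> outside (row miss)
  B: rows 0-2 cols 0-2 -> covers
  C: rows 5-7 cols 3-5 -> outside (row miss)
  D: rows 2-3 cols 2-4 -> outside (row miss)
Count covering = 1

Answer: 1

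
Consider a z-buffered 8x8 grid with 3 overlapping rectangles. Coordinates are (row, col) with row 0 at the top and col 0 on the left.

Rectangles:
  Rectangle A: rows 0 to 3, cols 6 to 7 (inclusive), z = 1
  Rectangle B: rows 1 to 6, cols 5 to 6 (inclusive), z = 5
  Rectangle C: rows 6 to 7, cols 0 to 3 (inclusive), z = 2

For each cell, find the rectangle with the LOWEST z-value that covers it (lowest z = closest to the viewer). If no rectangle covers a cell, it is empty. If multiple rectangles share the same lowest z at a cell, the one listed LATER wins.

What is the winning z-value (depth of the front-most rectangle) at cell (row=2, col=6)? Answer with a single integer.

Check cell (2,6):
  A: rows 0-3 cols 6-7 z=1 -> covers; best now A (z=1)
  B: rows 1-6 cols 5-6 z=5 -> covers; best now A (z=1)
  C: rows 6-7 cols 0-3 -> outside (row miss)
Winner: A at z=1

Answer: 1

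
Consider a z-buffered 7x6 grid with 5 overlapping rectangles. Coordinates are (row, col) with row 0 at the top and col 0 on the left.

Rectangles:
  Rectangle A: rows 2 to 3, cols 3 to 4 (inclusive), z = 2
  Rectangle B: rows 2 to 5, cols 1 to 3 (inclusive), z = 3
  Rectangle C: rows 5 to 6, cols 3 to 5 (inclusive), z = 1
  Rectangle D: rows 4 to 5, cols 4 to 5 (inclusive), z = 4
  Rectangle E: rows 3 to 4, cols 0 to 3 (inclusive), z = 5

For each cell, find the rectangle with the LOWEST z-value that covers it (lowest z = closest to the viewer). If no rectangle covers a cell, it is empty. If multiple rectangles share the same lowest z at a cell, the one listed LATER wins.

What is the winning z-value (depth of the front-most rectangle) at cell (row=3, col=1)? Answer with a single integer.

Answer: 3

Derivation:
Check cell (3,1):
  A: rows 2-3 cols 3-4 -> outside (col miss)
  B: rows 2-5 cols 1-3 z=3 -> covers; best now B (z=3)
  C: rows 5-6 cols 3-5 -> outside (row miss)
  D: rows 4-5 cols 4-5 -> outside (row miss)
  E: rows 3-4 cols 0-3 z=5 -> covers; best now B (z=3)
Winner: B at z=3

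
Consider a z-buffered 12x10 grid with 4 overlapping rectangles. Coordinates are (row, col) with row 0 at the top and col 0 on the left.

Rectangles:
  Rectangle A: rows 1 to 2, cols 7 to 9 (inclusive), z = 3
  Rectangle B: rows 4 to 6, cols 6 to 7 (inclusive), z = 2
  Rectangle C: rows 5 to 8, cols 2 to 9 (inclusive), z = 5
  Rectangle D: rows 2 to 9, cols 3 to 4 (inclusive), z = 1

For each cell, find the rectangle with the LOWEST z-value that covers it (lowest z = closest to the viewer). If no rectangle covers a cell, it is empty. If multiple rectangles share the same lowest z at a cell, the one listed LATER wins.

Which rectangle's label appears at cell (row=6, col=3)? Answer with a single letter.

Answer: D

Derivation:
Check cell (6,3):
  A: rows 1-2 cols 7-9 -> outside (row miss)
  B: rows 4-6 cols 6-7 -> outside (col miss)
  C: rows 5-8 cols 2-9 z=5 -> covers; best now C (z=5)
  D: rows 2-9 cols 3-4 z=1 -> covers; best now D (z=1)
Winner: D at z=1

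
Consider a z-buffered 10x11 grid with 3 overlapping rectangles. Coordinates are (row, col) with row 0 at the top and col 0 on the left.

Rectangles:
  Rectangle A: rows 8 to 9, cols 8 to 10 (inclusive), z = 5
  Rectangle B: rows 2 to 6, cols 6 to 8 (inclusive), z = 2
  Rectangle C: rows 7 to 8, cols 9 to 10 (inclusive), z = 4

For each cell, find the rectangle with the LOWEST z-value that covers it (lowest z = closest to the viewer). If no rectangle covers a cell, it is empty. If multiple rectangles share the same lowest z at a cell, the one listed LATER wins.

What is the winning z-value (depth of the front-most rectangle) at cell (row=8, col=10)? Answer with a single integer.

Answer: 4

Derivation:
Check cell (8,10):
  A: rows 8-9 cols 8-10 z=5 -> covers; best now A (z=5)
  B: rows 2-6 cols 6-8 -> outside (row miss)
  C: rows 7-8 cols 9-10 z=4 -> covers; best now C (z=4)
Winner: C at z=4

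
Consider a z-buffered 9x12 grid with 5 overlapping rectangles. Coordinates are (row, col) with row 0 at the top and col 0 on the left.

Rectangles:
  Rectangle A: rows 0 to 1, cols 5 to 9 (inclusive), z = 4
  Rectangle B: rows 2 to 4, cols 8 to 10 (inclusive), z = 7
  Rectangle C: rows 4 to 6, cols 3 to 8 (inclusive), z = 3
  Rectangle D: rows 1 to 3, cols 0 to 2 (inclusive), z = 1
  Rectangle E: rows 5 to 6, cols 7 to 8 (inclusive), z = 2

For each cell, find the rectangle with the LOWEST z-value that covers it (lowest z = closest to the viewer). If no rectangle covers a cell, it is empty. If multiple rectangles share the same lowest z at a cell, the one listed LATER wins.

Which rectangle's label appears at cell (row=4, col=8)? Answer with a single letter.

Answer: C

Derivation:
Check cell (4,8):
  A: rows 0-1 cols 5-9 -> outside (row miss)
  B: rows 2-4 cols 8-10 z=7 -> covers; best now B (z=7)
  C: rows 4-6 cols 3-8 z=3 -> covers; best now C (z=3)
  D: rows 1-3 cols 0-2 -> outside (row miss)
  E: rows 5-6 cols 7-8 -> outside (row miss)
Winner: C at z=3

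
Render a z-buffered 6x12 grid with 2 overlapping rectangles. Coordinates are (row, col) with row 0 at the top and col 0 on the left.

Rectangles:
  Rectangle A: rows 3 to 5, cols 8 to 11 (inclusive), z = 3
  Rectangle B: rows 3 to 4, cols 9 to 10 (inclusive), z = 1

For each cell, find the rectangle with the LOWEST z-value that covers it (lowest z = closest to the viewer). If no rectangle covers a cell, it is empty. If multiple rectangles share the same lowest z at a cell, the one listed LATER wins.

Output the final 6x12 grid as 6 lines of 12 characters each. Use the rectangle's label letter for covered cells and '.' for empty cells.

............
............
............
........ABBA
........ABBA
........AAAA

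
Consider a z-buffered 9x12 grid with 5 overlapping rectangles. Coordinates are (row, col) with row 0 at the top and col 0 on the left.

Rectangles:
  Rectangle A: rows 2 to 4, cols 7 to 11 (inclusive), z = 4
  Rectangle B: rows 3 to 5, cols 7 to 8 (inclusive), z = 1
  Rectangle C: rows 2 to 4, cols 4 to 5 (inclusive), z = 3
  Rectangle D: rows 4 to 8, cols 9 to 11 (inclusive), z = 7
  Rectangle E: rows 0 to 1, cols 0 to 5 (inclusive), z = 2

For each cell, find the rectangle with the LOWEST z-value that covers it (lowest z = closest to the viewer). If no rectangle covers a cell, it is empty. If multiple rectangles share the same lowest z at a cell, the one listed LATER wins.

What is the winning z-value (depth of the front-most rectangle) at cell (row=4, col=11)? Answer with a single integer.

Answer: 4

Derivation:
Check cell (4,11):
  A: rows 2-4 cols 7-11 z=4 -> covers; best now A (z=4)
  B: rows 3-5 cols 7-8 -> outside (col miss)
  C: rows 2-4 cols 4-5 -> outside (col miss)
  D: rows 4-8 cols 9-11 z=7 -> covers; best now A (z=4)
  E: rows 0-1 cols 0-5 -> outside (row miss)
Winner: A at z=4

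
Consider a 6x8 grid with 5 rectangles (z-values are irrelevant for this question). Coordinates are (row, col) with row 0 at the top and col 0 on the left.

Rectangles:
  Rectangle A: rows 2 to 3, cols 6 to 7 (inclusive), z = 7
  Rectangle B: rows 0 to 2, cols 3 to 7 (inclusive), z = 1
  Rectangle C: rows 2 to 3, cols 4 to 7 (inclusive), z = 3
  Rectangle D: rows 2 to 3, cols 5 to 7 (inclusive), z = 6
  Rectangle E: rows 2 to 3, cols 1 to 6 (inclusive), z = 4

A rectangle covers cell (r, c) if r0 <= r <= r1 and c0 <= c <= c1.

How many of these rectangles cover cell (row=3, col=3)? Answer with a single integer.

Check cell (3,3):
  A: rows 2-3 cols 6-7 -> outside (col miss)
  B: rows 0-2 cols 3-7 -> outside (row miss)
  C: rows 2-3 cols 4-7 -> outside (col miss)
  D: rows 2-3 cols 5-7 -> outside (col miss)
  E: rows 2-3 cols 1-6 -> covers
Count covering = 1

Answer: 1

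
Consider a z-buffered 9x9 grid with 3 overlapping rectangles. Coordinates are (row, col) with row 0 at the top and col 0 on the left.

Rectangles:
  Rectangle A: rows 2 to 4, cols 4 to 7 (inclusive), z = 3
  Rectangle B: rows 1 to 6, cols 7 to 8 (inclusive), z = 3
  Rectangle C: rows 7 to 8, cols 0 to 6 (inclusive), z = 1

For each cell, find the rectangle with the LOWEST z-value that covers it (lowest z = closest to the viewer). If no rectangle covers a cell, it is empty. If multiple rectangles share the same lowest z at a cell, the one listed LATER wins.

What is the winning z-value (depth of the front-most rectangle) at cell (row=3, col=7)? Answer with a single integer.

Answer: 3

Derivation:
Check cell (3,7):
  A: rows 2-4 cols 4-7 z=3 -> covers; best now A (z=3)
  B: rows 1-6 cols 7-8 z=3 -> covers; best now B (z=3)
  C: rows 7-8 cols 0-6 -> outside (row miss)
Winner: B at z=3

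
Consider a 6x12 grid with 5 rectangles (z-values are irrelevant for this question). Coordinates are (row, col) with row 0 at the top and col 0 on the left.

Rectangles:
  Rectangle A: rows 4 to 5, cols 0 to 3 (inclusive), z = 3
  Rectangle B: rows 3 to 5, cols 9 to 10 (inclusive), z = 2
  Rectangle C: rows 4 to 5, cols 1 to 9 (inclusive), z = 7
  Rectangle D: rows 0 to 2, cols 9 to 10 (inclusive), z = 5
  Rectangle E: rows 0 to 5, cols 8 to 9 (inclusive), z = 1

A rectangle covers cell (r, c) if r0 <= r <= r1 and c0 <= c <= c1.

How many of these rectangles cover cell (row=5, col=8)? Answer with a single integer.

Check cell (5,8):
  A: rows 4-5 cols 0-3 -> outside (col miss)
  B: rows 3-5 cols 9-10 -> outside (col miss)
  C: rows 4-5 cols 1-9 -> covers
  D: rows 0-2 cols 9-10 -> outside (row miss)
  E: rows 0-5 cols 8-9 -> covers
Count covering = 2

Answer: 2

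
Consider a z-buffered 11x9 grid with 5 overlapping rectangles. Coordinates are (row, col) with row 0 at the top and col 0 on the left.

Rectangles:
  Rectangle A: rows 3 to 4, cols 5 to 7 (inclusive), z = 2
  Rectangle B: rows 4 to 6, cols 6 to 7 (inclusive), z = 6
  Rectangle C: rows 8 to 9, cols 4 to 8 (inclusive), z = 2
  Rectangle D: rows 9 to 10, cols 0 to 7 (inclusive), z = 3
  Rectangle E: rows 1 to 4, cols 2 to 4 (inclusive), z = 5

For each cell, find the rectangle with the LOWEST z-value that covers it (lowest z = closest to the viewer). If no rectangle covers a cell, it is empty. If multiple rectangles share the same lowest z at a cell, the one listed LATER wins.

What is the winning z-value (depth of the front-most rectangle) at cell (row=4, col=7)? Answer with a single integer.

Check cell (4,7):
  A: rows 3-4 cols 5-7 z=2 -> covers; best now A (z=2)
  B: rows 4-6 cols 6-7 z=6 -> covers; best now A (z=2)
  C: rows 8-9 cols 4-8 -> outside (row miss)
  D: rows 9-10 cols 0-7 -> outside (row miss)
  E: rows 1-4 cols 2-4 -> outside (col miss)
Winner: A at z=2

Answer: 2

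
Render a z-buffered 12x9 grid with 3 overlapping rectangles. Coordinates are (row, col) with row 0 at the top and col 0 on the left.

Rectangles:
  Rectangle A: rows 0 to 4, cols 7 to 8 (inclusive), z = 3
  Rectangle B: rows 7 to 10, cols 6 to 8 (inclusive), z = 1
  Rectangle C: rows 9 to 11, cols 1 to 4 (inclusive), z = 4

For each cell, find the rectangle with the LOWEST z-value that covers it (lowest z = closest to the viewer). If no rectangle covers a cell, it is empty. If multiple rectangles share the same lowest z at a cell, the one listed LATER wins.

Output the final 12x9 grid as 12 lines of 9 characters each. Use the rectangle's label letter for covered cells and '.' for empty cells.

.......AA
.......AA
.......AA
.......AA
.......AA
.........
.........
......BBB
......BBB
.CCCC.BBB
.CCCC.BBB
.CCCC....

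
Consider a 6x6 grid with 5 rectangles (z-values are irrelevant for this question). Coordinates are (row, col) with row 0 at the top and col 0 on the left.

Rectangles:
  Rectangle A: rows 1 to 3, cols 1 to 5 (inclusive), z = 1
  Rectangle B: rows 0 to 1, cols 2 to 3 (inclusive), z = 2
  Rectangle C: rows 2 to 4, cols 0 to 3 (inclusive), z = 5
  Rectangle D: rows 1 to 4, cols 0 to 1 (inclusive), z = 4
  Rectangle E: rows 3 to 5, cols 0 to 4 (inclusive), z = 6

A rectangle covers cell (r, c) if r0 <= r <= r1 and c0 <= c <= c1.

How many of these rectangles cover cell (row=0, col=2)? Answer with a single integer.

Check cell (0,2):
  A: rows 1-3 cols 1-5 -> outside (row miss)
  B: rows 0-1 cols 2-3 -> covers
  C: rows 2-4 cols 0-3 -> outside (row miss)
  D: rows 1-4 cols 0-1 -> outside (row miss)
  E: rows 3-5 cols 0-4 -> outside (row miss)
Count covering = 1

Answer: 1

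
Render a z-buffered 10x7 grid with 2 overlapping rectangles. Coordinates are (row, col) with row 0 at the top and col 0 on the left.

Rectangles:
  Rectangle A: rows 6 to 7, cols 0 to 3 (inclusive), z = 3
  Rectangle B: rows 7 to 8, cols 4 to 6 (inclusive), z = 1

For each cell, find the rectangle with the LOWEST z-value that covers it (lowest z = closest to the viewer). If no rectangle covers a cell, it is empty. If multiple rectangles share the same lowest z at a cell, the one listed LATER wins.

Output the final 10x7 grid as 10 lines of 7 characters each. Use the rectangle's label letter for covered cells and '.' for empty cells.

.......
.......
.......
.......
.......
.......
AAAA...
AAAABBB
....BBB
.......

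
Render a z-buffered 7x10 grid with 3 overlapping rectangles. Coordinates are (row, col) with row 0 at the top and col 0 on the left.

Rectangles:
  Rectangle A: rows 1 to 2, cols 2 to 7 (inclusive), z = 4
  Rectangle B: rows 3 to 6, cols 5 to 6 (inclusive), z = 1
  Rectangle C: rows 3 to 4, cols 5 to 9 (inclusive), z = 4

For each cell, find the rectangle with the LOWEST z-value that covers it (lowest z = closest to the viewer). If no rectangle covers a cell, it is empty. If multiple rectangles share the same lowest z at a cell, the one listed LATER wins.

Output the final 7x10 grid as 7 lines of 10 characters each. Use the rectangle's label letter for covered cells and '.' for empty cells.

..........
..AAAAAA..
..AAAAAA..
.....BBCCC
.....BBCCC
.....BB...
.....BB...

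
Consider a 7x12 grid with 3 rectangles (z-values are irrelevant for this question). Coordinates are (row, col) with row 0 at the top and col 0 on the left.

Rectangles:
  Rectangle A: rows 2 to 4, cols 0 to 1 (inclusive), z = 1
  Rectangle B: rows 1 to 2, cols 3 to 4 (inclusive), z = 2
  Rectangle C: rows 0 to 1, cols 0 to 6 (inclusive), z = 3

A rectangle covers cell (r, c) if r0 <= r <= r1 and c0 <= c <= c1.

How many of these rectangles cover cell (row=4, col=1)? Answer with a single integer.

Check cell (4,1):
  A: rows 2-4 cols 0-1 -> covers
  B: rows 1-2 cols 3-4 -> outside (row miss)
  C: rows 0-1 cols 0-6 -> outside (row miss)
Count covering = 1

Answer: 1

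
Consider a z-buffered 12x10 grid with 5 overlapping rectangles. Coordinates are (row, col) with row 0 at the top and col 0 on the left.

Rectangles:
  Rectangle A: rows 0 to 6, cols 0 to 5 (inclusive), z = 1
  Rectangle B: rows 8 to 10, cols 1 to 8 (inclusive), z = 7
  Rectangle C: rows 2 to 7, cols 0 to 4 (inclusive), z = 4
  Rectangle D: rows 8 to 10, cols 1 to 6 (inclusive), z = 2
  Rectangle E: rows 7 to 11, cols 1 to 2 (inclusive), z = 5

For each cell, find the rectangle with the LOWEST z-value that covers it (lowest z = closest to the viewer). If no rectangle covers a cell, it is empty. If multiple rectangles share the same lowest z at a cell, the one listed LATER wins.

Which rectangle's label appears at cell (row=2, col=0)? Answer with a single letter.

Answer: A

Derivation:
Check cell (2,0):
  A: rows 0-6 cols 0-5 z=1 -> covers; best now A (z=1)
  B: rows 8-10 cols 1-8 -> outside (row miss)
  C: rows 2-7 cols 0-4 z=4 -> covers; best now A (z=1)
  D: rows 8-10 cols 1-6 -> outside (row miss)
  E: rows 7-11 cols 1-2 -> outside (row miss)
Winner: A at z=1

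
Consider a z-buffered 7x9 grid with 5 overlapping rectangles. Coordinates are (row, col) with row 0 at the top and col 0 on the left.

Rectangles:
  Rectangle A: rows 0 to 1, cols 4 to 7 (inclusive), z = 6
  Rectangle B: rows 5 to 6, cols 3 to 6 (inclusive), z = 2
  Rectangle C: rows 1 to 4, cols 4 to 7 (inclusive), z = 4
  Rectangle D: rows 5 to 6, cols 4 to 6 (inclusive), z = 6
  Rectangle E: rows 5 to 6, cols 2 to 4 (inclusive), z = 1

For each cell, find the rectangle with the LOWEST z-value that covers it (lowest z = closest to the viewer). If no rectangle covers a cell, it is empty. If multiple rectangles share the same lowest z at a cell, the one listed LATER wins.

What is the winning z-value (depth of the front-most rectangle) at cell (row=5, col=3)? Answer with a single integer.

Answer: 1

Derivation:
Check cell (5,3):
  A: rows 0-1 cols 4-7 -> outside (row miss)
  B: rows 5-6 cols 3-6 z=2 -> covers; best now B (z=2)
  C: rows 1-4 cols 4-7 -> outside (row miss)
  D: rows 5-6 cols 4-6 -> outside (col miss)
  E: rows 5-6 cols 2-4 z=1 -> covers; best now E (z=1)
Winner: E at z=1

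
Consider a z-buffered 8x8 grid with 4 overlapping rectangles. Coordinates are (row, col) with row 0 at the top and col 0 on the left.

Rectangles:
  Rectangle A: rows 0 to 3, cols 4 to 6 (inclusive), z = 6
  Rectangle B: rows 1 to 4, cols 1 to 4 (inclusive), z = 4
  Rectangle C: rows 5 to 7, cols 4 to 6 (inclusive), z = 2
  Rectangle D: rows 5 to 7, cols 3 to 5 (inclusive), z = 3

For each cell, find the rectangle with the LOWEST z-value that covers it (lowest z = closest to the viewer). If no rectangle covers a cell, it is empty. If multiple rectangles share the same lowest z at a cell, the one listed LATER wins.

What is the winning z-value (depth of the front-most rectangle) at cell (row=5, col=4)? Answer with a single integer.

Answer: 2

Derivation:
Check cell (5,4):
  A: rows 0-3 cols 4-6 -> outside (row miss)
  B: rows 1-4 cols 1-4 -> outside (row miss)
  C: rows 5-7 cols 4-6 z=2 -> covers; best now C (z=2)
  D: rows 5-7 cols 3-5 z=3 -> covers; best now C (z=2)
Winner: C at z=2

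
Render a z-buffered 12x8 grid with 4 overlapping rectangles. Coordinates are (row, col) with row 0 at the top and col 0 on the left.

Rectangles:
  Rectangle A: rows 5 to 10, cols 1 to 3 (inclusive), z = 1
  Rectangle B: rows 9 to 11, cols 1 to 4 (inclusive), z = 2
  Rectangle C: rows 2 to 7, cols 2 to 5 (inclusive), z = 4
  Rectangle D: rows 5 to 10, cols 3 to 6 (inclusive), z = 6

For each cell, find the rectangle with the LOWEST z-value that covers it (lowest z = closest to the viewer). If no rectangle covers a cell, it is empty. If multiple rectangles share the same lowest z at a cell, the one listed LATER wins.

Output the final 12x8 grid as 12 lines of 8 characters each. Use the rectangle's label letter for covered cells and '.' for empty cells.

........
........
..CCCC..
..CCCC..
..CCCC..
.AAACCD.
.AAACCD.
.AAACCD.
.AAADDD.
.AAABDD.
.AAABDD.
.BBBB...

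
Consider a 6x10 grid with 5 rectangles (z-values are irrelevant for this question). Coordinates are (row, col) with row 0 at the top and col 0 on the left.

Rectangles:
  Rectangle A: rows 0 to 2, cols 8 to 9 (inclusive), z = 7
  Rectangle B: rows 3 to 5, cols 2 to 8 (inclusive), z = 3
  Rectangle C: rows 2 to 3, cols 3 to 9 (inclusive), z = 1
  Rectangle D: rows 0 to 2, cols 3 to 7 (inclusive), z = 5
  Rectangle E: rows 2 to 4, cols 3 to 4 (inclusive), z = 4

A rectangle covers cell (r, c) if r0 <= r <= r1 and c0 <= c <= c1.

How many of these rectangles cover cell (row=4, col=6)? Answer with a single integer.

Check cell (4,6):
  A: rows 0-2 cols 8-9 -> outside (row miss)
  B: rows 3-5 cols 2-8 -> covers
  C: rows 2-3 cols 3-9 -> outside (row miss)
  D: rows 0-2 cols 3-7 -> outside (row miss)
  E: rows 2-4 cols 3-4 -> outside (col miss)
Count covering = 1

Answer: 1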